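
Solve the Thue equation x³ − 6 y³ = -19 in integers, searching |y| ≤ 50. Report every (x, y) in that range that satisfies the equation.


The equation is x³ - 6y³ = -19. For fixed y, x³ = 6·y³ − 19, so a solution requires the RHS to be a perfect cube.
Strategy: iterate y from -50 to 50, compute RHS = 6·y³ − 19, and check whether it is a (positive or negative) perfect cube.
Check small values of y:
  y = 0: RHS = -19 is not a perfect cube.
  y = 1: RHS = -13 is not a perfect cube.
  y = -1: RHS = -25 is not a perfect cube.
  y = 2: RHS = 29 is not a perfect cube.
  y = -2: RHS = -67 is not a perfect cube.
  y = 3: RHS = 143 is not a perfect cube.
  y = -3: RHS = -181 is not a perfect cube.
Continuing the search up to |y| = 50 finds no solutions either.
No (x, y) in the scanned range satisfies the equation.

No integer solutions with |y| ≤ 50.


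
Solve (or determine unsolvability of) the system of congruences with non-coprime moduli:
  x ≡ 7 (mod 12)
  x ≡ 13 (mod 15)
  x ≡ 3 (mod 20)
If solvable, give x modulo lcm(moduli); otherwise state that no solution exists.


Moduli 12, 15, 20 are not pairwise coprime, so CRT works modulo lcm(m_i) when all pairwise compatibility conditions hold.
Pairwise compatibility: gcd(m_i, m_j) must divide a_i - a_j for every pair.
Merge one congruence at a time:
  Start: x ≡ 7 (mod 12).
  Combine with x ≡ 13 (mod 15): gcd(12, 15) = 3; 13 - 7 = 6, which IS divisible by 3, so compatible.
    Write x = 7 + 12·t and substitute into x ≡ 13 (mod 15): 12·t ≡ 13 − 7 = 6 (mod 15).
    Divide the congruence (and modulus) by g = 3: 4·t ≡ 2 (mod 5).
    The inverse of 4 mod 5 is 4 (since 4·4 = 16 = 3·5 + 1), so t ≡ 4·2 = 8 ≡ 3 (mod 5).
    Then x = 7 + 12·3 = 43, valid modulo lcm(12, 15) = 60: x ≡ 43 (mod 60).
  Combine with x ≡ 3 (mod 20): gcd(60, 20) = 20; 3 - 43 = -40, which IS divisible by 20, so compatible.
    Write x = 43 + 60·t and substitute into x ≡ 3 (mod 20): 60·t ≡ 3 − 43 = -40 (mod 20).
    Divide the congruence (and modulus) by g = 20: 3·t ≡ -2 (mod 1).
    Modulo 1 every t works; take t = 0.
    Then x = 43 + 60·0 = 43, valid modulo lcm(60, 20) = 60: x ≡ 43 (mod 60).
Verify: 43 mod 12 = 7, 43 mod 15 = 13, 43 mod 20 = 3.

x ≡ 43 (mod 60).


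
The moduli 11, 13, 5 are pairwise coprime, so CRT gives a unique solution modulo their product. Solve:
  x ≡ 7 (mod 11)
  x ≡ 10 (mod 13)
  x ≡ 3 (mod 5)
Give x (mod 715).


Moduli 11, 13, 5 are pairwise coprime; by CRT there is a unique solution modulo M = 11 · 13 · 5 = 715.
Solve pairwise, accumulating the modulus:
  Start with x ≡ 7 (mod 11).
  Combine with x ≡ 10 (mod 13): since gcd(11, 13) = 1, we get a unique residue mod 143.
    Write x = 7 + 11·t and substitute into x ≡ 10 (mod 13): 11·t ≡ 10 − 7 = 3 (mod 13).
    The inverse of 11 mod 13 is 6 (since 11·6 = 66 = 5·13 + 1), so t ≡ 6·3 = 18 ≡ 5 (mod 13).
    Then x = 7 + 11·5 = 62, valid modulo lcm(11, 13) = 143: x ≡ 62 (mod 143).
  Combine with x ≡ 3 (mod 5): since gcd(143, 5) = 1, we get a unique residue mod 715.
    Write x = 62 + 143·t and substitute into x ≡ 3 (mod 5): 143·t ≡ 3 − 62 = -59 (mod 5).
    Reduce coefficients mod 5: 3·t ≡ 1 (mod 5).
    The inverse of 3 mod 5 is 2 (since 3·2 = 6 = 1·5 + 1), so t ≡ 2·1 = 2 ≡ 2 (mod 5).
    Then x = 62 + 143·2 = 348, valid modulo lcm(143, 5) = 715: x ≡ 348 (mod 715).
Verify: 348 mod 11 = 7 ✓, 348 mod 13 = 10 ✓, 348 mod 5 = 3 ✓.

x ≡ 348 (mod 715).


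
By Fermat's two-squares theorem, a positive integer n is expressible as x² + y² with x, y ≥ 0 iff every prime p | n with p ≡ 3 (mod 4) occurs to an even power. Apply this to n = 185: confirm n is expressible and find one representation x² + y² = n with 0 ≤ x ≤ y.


Step 1: Factor n = 185 = 5 · 37.
Step 2: Check the mod-4 condition on each prime factor: 5 ≡ 1 (mod 4), exponent 1; 37 ≡ 1 (mod 4), exponent 1.
All primes ≡ 3 (mod 4) appear to even exponent (or don't appear), so by the two-squares theorem n IS expressible as a sum of two squares.
Step 3: Build a representation. Here n = 5 · 37 is a product of primes ≡ 1 (mod 4). Each prime p ≡ 1 (mod 4) is itself a sum of two squares; find a² by testing p − a² for a perfect square:
  5: 5 − 1² = 4 = 2² ⇒ 5 = 1² + 2².
  37: 37 − 1² = 36 = 6² ⇒ 37 = 1² + 6².
  Combine using the Brahmagupta–Fibonacci identity (a² + b²)(c² + d²) = (ac − bd)² + (ad + bc)² = (ac + bd)² + (ad − bc)²:
  5 · 37 = 185: from (1² + 2²)(1² + 6²), take (1·1 − 2·6, 1·6 + 2·1) = (1 − 12, 6 + 2) = (-11, 8); dropping signs (only squares matter) gives (11, 8); check 11² + 8² = 121 + 64 = 185 ✓.
Step 4: Order so x ≤ y and verify: 8² + 11² = 64 + 121 = 185 = n. ✓

n = 185 = 8² + 11² (one valid representation with x ≤ y).


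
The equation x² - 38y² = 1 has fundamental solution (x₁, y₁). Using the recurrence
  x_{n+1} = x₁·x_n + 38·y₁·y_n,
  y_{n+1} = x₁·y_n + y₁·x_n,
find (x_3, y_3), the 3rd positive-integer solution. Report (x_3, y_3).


Step 1: Find the fundamental solution (x₁, y₁) of x² - 38y² = 1.
  Expand √38 as a continued fraction. a₀ = ⌊√38⌋ = 6; iterate m_{k+1} = d_k·a_k − m_k, d_{k+1} = (38 − m_{k+1}²)/d_k, a_{k+1} = ⌊(a₀ + m_{k+1})/d_{k+1}⌋ (starting m₀ = 0, d₀ = 1), with convergents p_k = a_k·p_{k-1} + p_{k-2}, q_k = a_k·q_{k-1} + q_{k-2} (p₋₁ = 1, q₋₁ = 0):
  k = 0: a₀ = 6; p₀/q₀ = 6/1; p₀² − 38·q₀² = 36 − 38 = -2.
  k = 1: m = 6, d = 2, a = ⌊(6 + 6)/2⌋ = 6; p/q = (6·6 + 1)/(6·1 + 0) = 37/6; p² − 38·q² = 1369 − 1368 = 1.
  The first convergent with p² − 38·q² = 1 gives the fundamental solution (x₁, y₁) = (37, 6).
Step 2: Apply the recurrence (x_{n+1}, y_{n+1}) = (x₁x_n + 38y₁y_n, x₁y_n + y₁x_n) repeatedly.
  From (x_1, y_1) = (37, 6): x_2 = 37·37 + 38·6·6 = 2737; y_2 = 37·6 + 6·37 = 444.
  From (x_2, y_2) = (2737, 444): x_3 = 37·2737 + 38·6·444 = 202501; y_3 = 37·444 + 6·2737 = 32850.
Step 3: Verify x_3² - 38·y_3² = 41006655001 - 41006655000 = 1 (should be 1). ✓

(x_1, y_1) = (37, 6); (x_3, y_3) = (202501, 32850).


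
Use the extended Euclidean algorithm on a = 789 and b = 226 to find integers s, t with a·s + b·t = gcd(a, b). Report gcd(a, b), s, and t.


Euclidean algorithm on (789, 226) — divide until remainder is 0:
  789 = 3 · 226 + 111
  226 = 2 · 111 + 4
  111 = 27 · 4 + 3
  4 = 1 · 3 + 1
  3 = 3 · 1 + 0
gcd(789, 226) = 1.
Track Bezout coefficients alongside the remainders: start with r₀ = 789 = a·1 + b·0 (s = 1, t = 0) and r₁ = 226 = a·0 + b·1 (s = 0, t = 1); each new remainder r_{k+1} = r_{k-1} − q_k·r_k inherits s_{k+1} = s_{k-1} − q_k·s_k, t_{k+1} = t_{k-1} − q_k·t_k, so r_k = a·s_k + b·t_k at every step:
  q = 3: r = 111, s = 1 − 3·0 = 1, t = 0 − 3·1 = -3  (check: 789·1 + 226·(-3) = 111)
  q = 2: r = 4, s = 0 − 2·1 = -2, t = 1 − 2·(-3) = 7  (check: 789·(-2) + 226·7 = 4)
  q = 27: r = 3, s = 1 − 27·(-2) = 55, t = -3 − 27·7 = -192  (check: 789·55 + 226·(-192) = 3)
  q = 1: r = 1, s = -2 − 1·55 = -57, t = 7 − 1·(-192) = 199  (check: 789·(-57) + 226·199 = 1)
The row with r = 1 (the gcd) gives the Bezout coefficients s = -57, t = 199.
Result: 789 · (-57) + 226 · (199) = 1.

gcd(789, 226) = 1; s = -57, t = 199 (check: 789·(-57) + 226·199 = 1).


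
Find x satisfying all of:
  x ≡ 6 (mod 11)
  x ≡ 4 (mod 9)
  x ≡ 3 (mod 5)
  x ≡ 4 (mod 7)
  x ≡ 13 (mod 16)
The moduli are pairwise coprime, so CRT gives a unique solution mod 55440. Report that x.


Product of moduli M = 11 · 9 · 5 · 7 · 16 = 55440.
Merge one congruence at a time:
  Start: x ≡ 6 (mod 11).
  Combine with x ≡ 4 (mod 9); new modulus lcm = 99.
    Write x = 6 + 11·t and substitute into x ≡ 4 (mod 9): 11·t ≡ 4 − 6 = -2 (mod 9).
    Reduce coefficients mod 9: 2·t ≡ 7 (mod 9).
    The inverse of 2 mod 9 is 5 (since 2·5 = 10 = 1·9 + 1), so t ≡ 5·7 = 35 ≡ 8 (mod 9).
    Then x = 6 + 11·8 = 94, valid modulo lcm(11, 9) = 99: x ≡ 94 (mod 99).
  Combine with x ≡ 3 (mod 5); new modulus lcm = 495.
    Write x = 94 + 99·t and substitute into x ≡ 3 (mod 5): 99·t ≡ 3 − 94 = -91 (mod 5).
    Reduce coefficients mod 5: 4·t ≡ 4 (mod 5).
    The inverse of 4 mod 5 is 4 (since 4·4 = 16 = 3·5 + 1), so t ≡ 4·4 = 16 ≡ 1 (mod 5).
    Then x = 94 + 99·1 = 193, valid modulo lcm(99, 5) = 495: x ≡ 193 (mod 495).
  Combine with x ≡ 4 (mod 7); new modulus lcm = 3465.
    Write x = 193 + 495·t and substitute into x ≡ 4 (mod 7): 495·t ≡ 4 − 193 = -189 (mod 7).
    Reduce coefficients mod 7: 5·t ≡ 0 (mod 7).
    The inverse of 5 mod 7 is 3 (since 5·3 = 15 = 2·7 + 1), so t ≡ 3·0 = 0 ≡ 0 (mod 7).
    Then x = 193 + 495·0 = 193, valid modulo lcm(495, 7) = 3465: x ≡ 193 (mod 3465).
  Combine with x ≡ 13 (mod 16); new modulus lcm = 55440.
    Write x = 193 + 3465·t and substitute into x ≡ 13 (mod 16): 3465·t ≡ 13 − 193 = -180 (mod 16).
    Reduce coefficients mod 16: 9·t ≡ 12 (mod 16).
    The inverse of 9 mod 16 is 9 (since 9·9 = 81 = 5·16 + 1), so t ≡ 9·12 = 108 ≡ 12 (mod 16).
    Then x = 193 + 3465·12 = 41773, valid modulo lcm(3465, 16) = 55440: x ≡ 41773 (mod 55440).
Verify against each original: 41773 mod 11 = 6, 41773 mod 9 = 4, 41773 mod 5 = 3, 41773 mod 7 = 4, 41773 mod 16 = 13.

x ≡ 41773 (mod 55440).


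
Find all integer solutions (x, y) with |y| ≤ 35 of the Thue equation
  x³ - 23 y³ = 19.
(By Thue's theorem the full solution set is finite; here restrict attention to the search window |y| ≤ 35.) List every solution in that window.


The equation is x³ - 23y³ = 19. For fixed y, x³ = 23·y³ + 19, so a solution requires the RHS to be a perfect cube.
Strategy: iterate y from -35 to 35, compute RHS = 23·y³ + 19, and check whether it is a (positive or negative) perfect cube.
Check small values of y:
  y = 0: RHS = 19 is not a perfect cube.
  y = 1: RHS = 42 is not a perfect cube.
  y = -1: RHS = -4 is not a perfect cube.
  y = 2: RHS = 203 is not a perfect cube.
  y = -2: RHS = -165 is not a perfect cube.
  y = 3: RHS = 640 is not a perfect cube.
  y = -3: RHS = -602 is not a perfect cube.
Continuing the search up to |y| = 35 finds no solutions either.
No (x, y) in the scanned range satisfies the equation.

No integer solutions with |y| ≤ 35.


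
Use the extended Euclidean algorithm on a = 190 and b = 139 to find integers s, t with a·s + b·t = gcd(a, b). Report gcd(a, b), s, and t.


Euclidean algorithm on (190, 139) — divide until remainder is 0:
  190 = 1 · 139 + 51
  139 = 2 · 51 + 37
  51 = 1 · 37 + 14
  37 = 2 · 14 + 9
  14 = 1 · 9 + 5
  9 = 1 · 5 + 4
  5 = 1 · 4 + 1
  4 = 4 · 1 + 0
gcd(190, 139) = 1.
Track Bezout coefficients alongside the remainders: start with r₀ = 190 = a·1 + b·0 (s = 1, t = 0) and r₁ = 139 = a·0 + b·1 (s = 0, t = 1); each new remainder r_{k+1} = r_{k-1} − q_k·r_k inherits s_{k+1} = s_{k-1} − q_k·s_k, t_{k+1} = t_{k-1} − q_k·t_k, so r_k = a·s_k + b·t_k at every step:
  q = 1: r = 51, s = 1 − 1·0 = 1, t = 0 − 1·1 = -1  (check: 190·1 + 139·(-1) = 51)
  q = 2: r = 37, s = 0 − 2·1 = -2, t = 1 − 2·(-1) = 3  (check: 190·(-2) + 139·3 = 37)
  q = 1: r = 14, s = 1 − 1·(-2) = 3, t = -1 − 1·3 = -4  (check: 190·3 + 139·(-4) = 14)
  q = 2: r = 9, s = -2 − 2·3 = -8, t = 3 − 2·(-4) = 11  (check: 190·(-8) + 139·11 = 9)
  q = 1: r = 5, s = 3 − 1·(-8) = 11, t = -4 − 1·11 = -15  (check: 190·11 + 139·(-15) = 5)
  q = 1: r = 4, s = -8 − 1·11 = -19, t = 11 − 1·(-15) = 26  (check: 190·(-19) + 139·26 = 4)
  q = 1: r = 1, s = 11 − 1·(-19) = 30, t = -15 − 1·26 = -41  (check: 190·30 + 139·(-41) = 1)
The row with r = 1 (the gcd) gives the Bezout coefficients s = 30, t = -41.
Result: 190 · (30) + 139 · (-41) = 1.

gcd(190, 139) = 1; s = 30, t = -41 (check: 190·30 + 139·(-41) = 1).


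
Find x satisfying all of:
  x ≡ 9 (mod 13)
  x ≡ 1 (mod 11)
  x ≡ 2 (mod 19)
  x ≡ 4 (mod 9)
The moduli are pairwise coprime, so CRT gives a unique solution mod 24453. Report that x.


Product of moduli M = 13 · 11 · 19 · 9 = 24453.
Merge one congruence at a time:
  Start: x ≡ 9 (mod 13).
  Combine with x ≡ 1 (mod 11); new modulus lcm = 143.
    Write x = 9 + 13·t and substitute into x ≡ 1 (mod 11): 13·t ≡ 1 − 9 = -8 (mod 11).
    Reduce coefficients mod 11: 2·t ≡ 3 (mod 11).
    The inverse of 2 mod 11 is 6 (since 2·6 = 12 = 1·11 + 1), so t ≡ 6·3 = 18 ≡ 7 (mod 11).
    Then x = 9 + 13·7 = 100, valid modulo lcm(13, 11) = 143: x ≡ 100 (mod 143).
  Combine with x ≡ 2 (mod 19); new modulus lcm = 2717.
    Write x = 100 + 143·t and substitute into x ≡ 2 (mod 19): 143·t ≡ 2 − 100 = -98 (mod 19).
    Reduce coefficients mod 19: 10·t ≡ 16 (mod 19).
    The inverse of 10 mod 19 is 2 (since 10·2 = 20 = 1·19 + 1), so t ≡ 2·16 = 32 ≡ 13 (mod 19).
    Then x = 100 + 143·13 = 1959, valid modulo lcm(143, 19) = 2717: x ≡ 1959 (mod 2717).
  Combine with x ≡ 4 (mod 9); new modulus lcm = 24453.
    Write x = 1959 + 2717·t and substitute into x ≡ 4 (mod 9): 2717·t ≡ 4 − 1959 = -1955 (mod 9).
    Reduce coefficients mod 9: 8·t ≡ 7 (mod 9).
    The inverse of 8 mod 9 is 8 (since 8·8 = 64 = 7·9 + 1), so t ≡ 8·7 = 56 ≡ 2 (mod 9).
    Then x = 1959 + 2717·2 = 7393, valid modulo lcm(2717, 9) = 24453: x ≡ 7393 (mod 24453).
Verify against each original: 7393 mod 13 = 9, 7393 mod 11 = 1, 7393 mod 19 = 2, 7393 mod 9 = 4.

x ≡ 7393 (mod 24453).


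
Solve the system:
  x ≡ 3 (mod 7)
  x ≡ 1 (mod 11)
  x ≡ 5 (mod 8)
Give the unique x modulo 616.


Moduli 7, 11, 8 are pairwise coprime; by CRT there is a unique solution modulo M = 7 · 11 · 8 = 616.
Solve pairwise, accumulating the modulus:
  Start with x ≡ 3 (mod 7).
  Combine with x ≡ 1 (mod 11): since gcd(7, 11) = 1, we get a unique residue mod 77.
    Write x = 3 + 7·t and substitute into x ≡ 1 (mod 11): 7·t ≡ 1 − 3 = -2 (mod 11).
    Reduce coefficients mod 11: 7·t ≡ 9 (mod 11).
    The inverse of 7 mod 11 is 8 (since 7·8 = 56 = 5·11 + 1), so t ≡ 8·9 = 72 ≡ 6 (mod 11).
    Then x = 3 + 7·6 = 45, valid modulo lcm(7, 11) = 77: x ≡ 45 (mod 77).
  Combine with x ≡ 5 (mod 8): since gcd(77, 8) = 1, we get a unique residue mod 616.
    Write x = 45 + 77·t and substitute into x ≡ 5 (mod 8): 77·t ≡ 5 − 45 = -40 (mod 8).
    Reduce coefficients mod 8: 5·t ≡ 0 (mod 8).
    The inverse of 5 mod 8 is 5 (since 5·5 = 25 = 3·8 + 1), so t ≡ 5·0 = 0 ≡ 0 (mod 8).
    Then x = 45 + 77·0 = 45, valid modulo lcm(77, 8) = 616: x ≡ 45 (mod 616).
Verify: 45 mod 7 = 3 ✓, 45 mod 11 = 1 ✓, 45 mod 8 = 5 ✓.

x ≡ 45 (mod 616).


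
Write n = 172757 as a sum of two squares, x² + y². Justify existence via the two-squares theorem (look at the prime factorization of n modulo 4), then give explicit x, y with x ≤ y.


Step 1: Factor n = 172757 = 13 · 97 · 137.
Step 2: Check the mod-4 condition on each prime factor: 13 ≡ 1 (mod 4), exponent 1; 97 ≡ 1 (mod 4), exponent 1; 137 ≡ 1 (mod 4), exponent 1.
All primes ≡ 3 (mod 4) appear to even exponent (or don't appear), so by the two-squares theorem n IS expressible as a sum of two squares.
Step 3: Build a representation. Here n = 13 · 97 · 137 is a product of primes ≡ 1 (mod 4). Each prime p ≡ 1 (mod 4) is itself a sum of two squares; find a² by testing p − a² for a perfect square:
  13: 13 − 1² = 12, 13 − 2² = 9 = 3² ⇒ 13 = 2² + 3².
  97: 97 − 1² = 96, 97 − 2² = 93, 97 − 3² = 88, 97 − 4² = 81 = 9² ⇒ 97 = 4² + 9².
  137: 137 − 1² = 136, 137 − 2² = 133, 137 − 3² = 128, 137 − 4² = 121 = 11² ⇒ 137 = 4² + 11².
  Combine using the Brahmagupta–Fibonacci identity (a² + b²)(c² + d²) = (ac − bd)² + (ad + bc)² = (ac + bd)² + (ad − bc)²:
  13 · 97 = 1261: from (2² + 3²)(4² + 9²), take (2·4 − 3·9, 2·9 + 3·4) = (8 − 27, 18 + 12) = (-19, 30); dropping signs (only squares matter) gives (19, 30); check 19² + 30² = 361 + 900 = 1261 ✓.
  1261 · 137 = 172757: from (19² + 30²)(4² + 11²), take (19·4 − 30·11, 19·11 + 30·4) = (76 − 330, 209 + 120) = (-254, 329); dropping signs (only squares matter) gives (254, 329); check 254² + 329² = 64516 + 108241 = 172757 ✓.
Step 4: Order so x ≤ y and verify: 254² + 329² = 64516 + 108241 = 172757 = n. ✓

n = 172757 = 254² + 329² (one valid representation with x ≤ y).


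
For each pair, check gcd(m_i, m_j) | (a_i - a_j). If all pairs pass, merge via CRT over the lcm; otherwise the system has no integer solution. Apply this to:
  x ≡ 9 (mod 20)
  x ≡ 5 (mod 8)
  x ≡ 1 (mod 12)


Moduli 20, 8, 12 are not pairwise coprime, so CRT works modulo lcm(m_i) when all pairwise compatibility conditions hold.
Pairwise compatibility: gcd(m_i, m_j) must divide a_i - a_j for every pair.
Merge one congruence at a time:
  Start: x ≡ 9 (mod 20).
  Combine with x ≡ 5 (mod 8): gcd(20, 8) = 4; 5 - 9 = -4, which IS divisible by 4, so compatible.
    Write x = 9 + 20·t and substitute into x ≡ 5 (mod 8): 20·t ≡ 5 − 9 = -4 (mod 8).
    Divide the congruence (and modulus) by g = 4: 5·t ≡ -1 (mod 2).
    Reduce coefficients mod 2: 1·t ≡ 1 (mod 2).
    So t ≡ 1 (mod 2).
    Then x = 9 + 20·1 = 29, valid modulo lcm(20, 8) = 40: x ≡ 29 (mod 40).
  Combine with x ≡ 1 (mod 12): gcd(40, 12) = 4; 1 - 29 = -28, which IS divisible by 4, so compatible.
    Write x = 29 + 40·t and substitute into x ≡ 1 (mod 12): 40·t ≡ 1 − 29 = -28 (mod 12).
    Divide the congruence (and modulus) by g = 4: 10·t ≡ -7 (mod 3).
    Reduce coefficients mod 3: 1·t ≡ 2 (mod 3).
    So t ≡ 2 (mod 3).
    Then x = 29 + 40·2 = 109, valid modulo lcm(40, 12) = 120: x ≡ 109 (mod 120).
Verify: 109 mod 20 = 9, 109 mod 8 = 5, 109 mod 12 = 1.

x ≡ 109 (mod 120).


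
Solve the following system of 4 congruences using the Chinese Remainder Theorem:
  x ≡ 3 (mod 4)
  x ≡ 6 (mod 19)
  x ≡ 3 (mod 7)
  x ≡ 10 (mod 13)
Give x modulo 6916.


Product of moduli M = 4 · 19 · 7 · 13 = 6916.
Merge one congruence at a time:
  Start: x ≡ 3 (mod 4).
  Combine with x ≡ 6 (mod 19); new modulus lcm = 76.
    Write x = 3 + 4·t and substitute into x ≡ 6 (mod 19): 4·t ≡ 6 − 3 = 3 (mod 19).
    The inverse of 4 mod 19 is 5 (since 4·5 = 20 = 1·19 + 1), so t ≡ 5·3 = 15 ≡ 15 (mod 19).
    Then x = 3 + 4·15 = 63, valid modulo lcm(4, 19) = 76: x ≡ 63 (mod 76).
  Combine with x ≡ 3 (mod 7); new modulus lcm = 532.
    Write x = 63 + 76·t and substitute into x ≡ 3 (mod 7): 76·t ≡ 3 − 63 = -60 (mod 7).
    Reduce coefficients mod 7: 6·t ≡ 3 (mod 7).
    The inverse of 6 mod 7 is 6 (since 6·6 = 36 = 5·7 + 1), so t ≡ 6·3 = 18 ≡ 4 (mod 7).
    Then x = 63 + 76·4 = 367, valid modulo lcm(76, 7) = 532: x ≡ 367 (mod 532).
  Combine with x ≡ 10 (mod 13); new modulus lcm = 6916.
    Write x = 367 + 532·t and substitute into x ≡ 10 (mod 13): 532·t ≡ 10 − 367 = -357 (mod 13).
    Reduce coefficients mod 13: 12·t ≡ 7 (mod 13).
    The inverse of 12 mod 13 is 12 (since 12·12 = 144 = 11·13 + 1), so t ≡ 12·7 = 84 ≡ 6 (mod 13).
    Then x = 367 + 532·6 = 3559, valid modulo lcm(532, 13) = 6916: x ≡ 3559 (mod 6916).
Verify against each original: 3559 mod 4 = 3, 3559 mod 19 = 6, 3559 mod 7 = 3, 3559 mod 13 = 10.

x ≡ 3559 (mod 6916).


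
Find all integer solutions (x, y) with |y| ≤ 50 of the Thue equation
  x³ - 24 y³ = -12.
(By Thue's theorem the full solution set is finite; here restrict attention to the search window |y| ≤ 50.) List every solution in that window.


The equation is x³ - 24y³ = -12. For fixed y, x³ = 24·y³ − 12, so a solution requires the RHS to be a perfect cube.
Strategy: iterate y from -50 to 50, compute RHS = 24·y³ − 12, and check whether it is a (positive or negative) perfect cube.
Check small values of y:
  y = 0: RHS = -12 is not a perfect cube.
  y = 1: RHS = 12 is not a perfect cube.
  y = -1: RHS = -36 is not a perfect cube.
  y = 2: RHS = 180 is not a perfect cube.
  y = -2: RHS = -204 is not a perfect cube.
  y = 3: RHS = 636 is not a perfect cube.
  y = -3: RHS = -660 is not a perfect cube.
Continuing the search up to |y| = 50 finds no solutions either.
No (x, y) in the scanned range satisfies the equation.

No integer solutions with |y| ≤ 50.


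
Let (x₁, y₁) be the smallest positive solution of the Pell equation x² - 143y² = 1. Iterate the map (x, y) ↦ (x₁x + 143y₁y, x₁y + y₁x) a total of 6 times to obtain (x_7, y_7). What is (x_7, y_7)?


Step 1: Find the fundamental solution (x₁, y₁) of x² - 143y² = 1.
  Expand √143 as a continued fraction. a₀ = ⌊√143⌋ = 11; iterate m_{k+1} = d_k·a_k − m_k, d_{k+1} = (143 − m_{k+1}²)/d_k, a_{k+1} = ⌊(a₀ + m_{k+1})/d_{k+1}⌋ (starting m₀ = 0, d₀ = 1), with convergents p_k = a_k·p_{k-1} + p_{k-2}, q_k = a_k·q_{k-1} + q_{k-2} (p₋₁ = 1, q₋₁ = 0):
  k = 0: a₀ = 11; p₀/q₀ = 11/1; p₀² − 143·q₀² = 121 − 143 = -22.
  k = 1: m = 11, d = 22, a = ⌊(11 + 11)/22⌋ = 1; p/q = (1·11 + 1)/(1·1 + 0) = 12/1; p² − 143·q² = 144 − 143 = 1.
  The first convergent with p² − 143·q² = 1 gives the fundamental solution (x₁, y₁) = (12, 1).
Step 2: Apply the recurrence (x_{n+1}, y_{n+1}) = (x₁x_n + 143y₁y_n, x₁y_n + y₁x_n) repeatedly.
  From (x_1, y_1) = (12, 1): x_2 = 12·12 + 143·1·1 = 287; y_2 = 12·1 + 1·12 = 24.
  From (x_2, y_2) = (287, 24): x_3 = 12·287 + 143·1·24 = 6876; y_3 = 12·24 + 1·287 = 575.
  From (x_3, y_3) = (6876, 575): x_4 = 12·6876 + 143·1·575 = 164737; y_4 = 12·575 + 1·6876 = 13776.
  From (x_4, y_4) = (164737, 13776): x_5 = 12·164737 + 143·1·13776 = 3946812; y_5 = 12·13776 + 1·164737 = 330049.
  From (x_5, y_5) = (3946812, 330049): x_6 = 12·3946812 + 143·1·330049 = 94558751; y_6 = 12·330049 + 1·3946812 = 7907400.
  From (x_6, y_6) = (94558751, 7907400): x_7 = 12·94558751 + 143·1·7907400 = 2265463212; y_7 = 12·7907400 + 1·94558751 = 189447551.
Step 3: Verify x_7² - 143·y_7² = 5132323564925356944 - 5132323564925356943 = 1 (should be 1). ✓

(x_1, y_1) = (12, 1); (x_7, y_7) = (2265463212, 189447551).


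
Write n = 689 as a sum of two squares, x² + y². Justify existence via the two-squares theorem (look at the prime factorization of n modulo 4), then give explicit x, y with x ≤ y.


Step 1: Factor n = 689 = 13 · 53.
Step 2: Check the mod-4 condition on each prime factor: 13 ≡ 1 (mod 4), exponent 1; 53 ≡ 1 (mod 4), exponent 1.
All primes ≡ 3 (mod 4) appear to even exponent (or don't appear), so by the two-squares theorem n IS expressible as a sum of two squares.
Step 3: Build a representation. Here n = 13 · 53 is a product of primes ≡ 1 (mod 4). Each prime p ≡ 1 (mod 4) is itself a sum of two squares; find a² by testing p − a² for a perfect square:
  13: 13 − 1² = 12, 13 − 2² = 9 = 3² ⇒ 13 = 2² + 3².
  53: 53 − 1² = 52, 53 − 2² = 49 = 7² ⇒ 53 = 2² + 7².
  Combine using the Brahmagupta–Fibonacci identity (a² + b²)(c² + d²) = (ac − bd)² + (ad + bc)² = (ac + bd)² + (ad − bc)²:
  13 · 53 = 689: from (2² + 3²)(2² + 7²), take (2·2 − 3·7, 2·7 + 3·2) = (4 − 21, 14 + 6) = (-17, 20); dropping signs (only squares matter) gives (17, 20); check 17² + 20² = 289 + 400 = 689 ✓.
Step 4: Order so x ≤ y and verify: 17² + 20² = 289 + 400 = 689 = n. ✓

n = 689 = 17² + 20² (one valid representation with x ≤ y).


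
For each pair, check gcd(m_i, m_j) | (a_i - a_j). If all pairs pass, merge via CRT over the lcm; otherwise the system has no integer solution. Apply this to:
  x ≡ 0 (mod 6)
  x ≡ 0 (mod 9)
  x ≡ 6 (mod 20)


Moduli 6, 9, 20 are not pairwise coprime, so CRT works modulo lcm(m_i) when all pairwise compatibility conditions hold.
Pairwise compatibility: gcd(m_i, m_j) must divide a_i - a_j for every pair.
Merge one congruence at a time:
  Start: x ≡ 0 (mod 6).
  Combine with x ≡ 0 (mod 9): gcd(6, 9) = 3; 0 - 0 = 0, which IS divisible by 3, so compatible.
    Write x = 0 + 6·t and substitute into x ≡ 0 (mod 9): 6·t ≡ 0 − 0 = 0 (mod 9).
    Divide the congruence (and modulus) by g = 3: 2·t ≡ 0 (mod 3).
    The inverse of 2 mod 3 is 2 (since 2·2 = 4 = 1·3 + 1), so t ≡ 2·0 = 0 ≡ 0 (mod 3).
    Then x = 0 + 6·0 = 0, valid modulo lcm(6, 9) = 18: x ≡ 0 (mod 18).
  Combine with x ≡ 6 (mod 20): gcd(18, 20) = 2; 6 - 0 = 6, which IS divisible by 2, so compatible.
    Write x = 0 + 18·t and substitute into x ≡ 6 (mod 20): 18·t ≡ 6 − 0 = 6 (mod 20).
    Divide the congruence (and modulus) by g = 2: 9·t ≡ 3 (mod 10).
    The inverse of 9 mod 10 is 9 (since 9·9 = 81 = 8·10 + 1), so t ≡ 9·3 = 27 ≡ 7 (mod 10).
    Then x = 0 + 18·7 = 126, valid modulo lcm(18, 20) = 180: x ≡ 126 (mod 180).
Verify: 126 mod 6 = 0, 126 mod 9 = 0, 126 mod 20 = 6.

x ≡ 126 (mod 180).


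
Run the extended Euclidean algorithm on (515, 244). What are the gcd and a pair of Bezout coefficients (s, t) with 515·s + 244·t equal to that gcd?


Euclidean algorithm on (515, 244) — divide until remainder is 0:
  515 = 2 · 244 + 27
  244 = 9 · 27 + 1
  27 = 27 · 1 + 0
gcd(515, 244) = 1.
Track Bezout coefficients alongside the remainders: start with r₀ = 515 = a·1 + b·0 (s = 1, t = 0) and r₁ = 244 = a·0 + b·1 (s = 0, t = 1); each new remainder r_{k+1} = r_{k-1} − q_k·r_k inherits s_{k+1} = s_{k-1} − q_k·s_k, t_{k+1} = t_{k-1} − q_k·t_k, so r_k = a·s_k + b·t_k at every step:
  q = 2: r = 27, s = 1 − 2·0 = 1, t = 0 − 2·1 = -2  (check: 515·1 + 244·(-2) = 27)
  q = 9: r = 1, s = 0 − 9·1 = -9, t = 1 − 9·(-2) = 19  (check: 515·(-9) + 244·19 = 1)
The row with r = 1 (the gcd) gives the Bezout coefficients s = -9, t = 19.
Result: 515 · (-9) + 244 · (19) = 1.

gcd(515, 244) = 1; s = -9, t = 19 (check: 515·(-9) + 244·19 = 1).


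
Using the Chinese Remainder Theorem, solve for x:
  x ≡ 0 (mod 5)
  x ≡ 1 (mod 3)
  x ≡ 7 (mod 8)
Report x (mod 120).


Moduli 5, 3, 8 are pairwise coprime; by CRT there is a unique solution modulo M = 5 · 3 · 8 = 120.
Solve pairwise, accumulating the modulus:
  Start with x ≡ 0 (mod 5).
  Combine with x ≡ 1 (mod 3): since gcd(5, 3) = 1, we get a unique residue mod 15.
    Write x = 0 + 5·t and substitute into x ≡ 1 (mod 3): 5·t ≡ 1 − 0 = 1 (mod 3).
    Reduce coefficients mod 3: 2·t ≡ 1 (mod 3).
    The inverse of 2 mod 3 is 2 (since 2·2 = 4 = 1·3 + 1), so t ≡ 2·1 = 2 ≡ 2 (mod 3).
    Then x = 0 + 5·2 = 10, valid modulo lcm(5, 3) = 15: x ≡ 10 (mod 15).
  Combine with x ≡ 7 (mod 8): since gcd(15, 8) = 1, we get a unique residue mod 120.
    Write x = 10 + 15·t and substitute into x ≡ 7 (mod 8): 15·t ≡ 7 − 10 = -3 (mod 8).
    Reduce coefficients mod 8: 7·t ≡ 5 (mod 8).
    The inverse of 7 mod 8 is 7 (since 7·7 = 49 = 6·8 + 1), so t ≡ 7·5 = 35 ≡ 3 (mod 8).
    Then x = 10 + 15·3 = 55, valid modulo lcm(15, 8) = 120: x ≡ 55 (mod 120).
Verify: 55 mod 5 = 0 ✓, 55 mod 3 = 1 ✓, 55 mod 8 = 7 ✓.

x ≡ 55 (mod 120).


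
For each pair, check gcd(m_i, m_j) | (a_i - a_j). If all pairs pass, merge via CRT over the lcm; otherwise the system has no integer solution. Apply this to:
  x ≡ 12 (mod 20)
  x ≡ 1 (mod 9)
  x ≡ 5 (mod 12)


Moduli 20, 9, 12 are not pairwise coprime, so CRT works modulo lcm(m_i) when all pairwise compatibility conditions hold.
Pairwise compatibility: gcd(m_i, m_j) must divide a_i - a_j for every pair.
Merge one congruence at a time:
  Start: x ≡ 12 (mod 20).
  Combine with x ≡ 1 (mod 9): gcd(20, 9) = 1; 1 - 12 = -11, which IS divisible by 1, so compatible.
    Write x = 12 + 20·t and substitute into x ≡ 1 (mod 9): 20·t ≡ 1 − 12 = -11 (mod 9).
    Reduce coefficients mod 9: 2·t ≡ 7 (mod 9).
    The inverse of 2 mod 9 is 5 (since 2·5 = 10 = 1·9 + 1), so t ≡ 5·7 = 35 ≡ 8 (mod 9).
    Then x = 12 + 20·8 = 172, valid modulo lcm(20, 9) = 180: x ≡ 172 (mod 180).
  Combine with x ≡ 5 (mod 12): gcd(180, 12) = 12, and 5 - 172 = -167 is NOT divisible by 12.
    ⇒ system is inconsistent (no integer solution).

No solution (the system is inconsistent).


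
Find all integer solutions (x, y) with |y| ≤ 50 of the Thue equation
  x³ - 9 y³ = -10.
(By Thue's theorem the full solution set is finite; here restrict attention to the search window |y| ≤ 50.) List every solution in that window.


The equation is x³ - 9y³ = -10. For fixed y, x³ = 9·y³ − 10, so a solution requires the RHS to be a perfect cube.
Strategy: iterate y from -50 to 50, compute RHS = 9·y³ − 10, and check whether it is a (positive or negative) perfect cube.
Check small values of y:
  y = 0: RHS = -10 is not a perfect cube.
  y = 1: RHS = -1 = (-1)³ ⇒ x = -1 works.
  y = -1: RHS = -19 is not a perfect cube.
  y = 2: RHS = 62 is not a perfect cube.
  y = -2: RHS = -82 is not a perfect cube.
  y = 3: RHS = 233 is not a perfect cube.
  y = -3: RHS = -253 is not a perfect cube.
Continuing the search up to |y| = 50 finds no further solutions beyond those listed.
Collected solutions: (-1, 1).

Solutions (with |y| ≤ 50): (-1, 1).


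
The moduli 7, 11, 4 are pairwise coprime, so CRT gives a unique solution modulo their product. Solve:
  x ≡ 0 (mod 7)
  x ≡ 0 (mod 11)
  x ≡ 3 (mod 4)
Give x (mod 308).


Moduli 7, 11, 4 are pairwise coprime; by CRT there is a unique solution modulo M = 7 · 11 · 4 = 308.
Solve pairwise, accumulating the modulus:
  Start with x ≡ 0 (mod 7).
  Combine with x ≡ 0 (mod 11): since gcd(7, 11) = 1, we get a unique residue mod 77.
    Write x = 0 + 7·t and substitute into x ≡ 0 (mod 11): 7·t ≡ 0 − 0 = 0 (mod 11).
    The inverse of 7 mod 11 is 8 (since 7·8 = 56 = 5·11 + 1), so t ≡ 8·0 = 0 ≡ 0 (mod 11).
    Then x = 0 + 7·0 = 0, valid modulo lcm(7, 11) = 77: x ≡ 0 (mod 77).
  Combine with x ≡ 3 (mod 4): since gcd(77, 4) = 1, we get a unique residue mod 308.
    Write x = 0 + 77·t and substitute into x ≡ 3 (mod 4): 77·t ≡ 3 − 0 = 3 (mod 4).
    Reduce coefficients mod 4: 1·t ≡ 3 (mod 4).
    So t ≡ 3 (mod 4).
    Then x = 0 + 77·3 = 231, valid modulo lcm(77, 4) = 308: x ≡ 231 (mod 308).
Verify: 231 mod 7 = 0 ✓, 231 mod 11 = 0 ✓, 231 mod 4 = 3 ✓.

x ≡ 231 (mod 308).


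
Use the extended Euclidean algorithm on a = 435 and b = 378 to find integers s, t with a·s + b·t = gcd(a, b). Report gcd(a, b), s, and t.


Euclidean algorithm on (435, 378) — divide until remainder is 0:
  435 = 1 · 378 + 57
  378 = 6 · 57 + 36
  57 = 1 · 36 + 21
  36 = 1 · 21 + 15
  21 = 1 · 15 + 6
  15 = 2 · 6 + 3
  6 = 2 · 3 + 0
gcd(435, 378) = 3.
Track Bezout coefficients alongside the remainders: start with r₀ = 435 = a·1 + b·0 (s = 1, t = 0) and r₁ = 378 = a·0 + b·1 (s = 0, t = 1); each new remainder r_{k+1} = r_{k-1} − q_k·r_k inherits s_{k+1} = s_{k-1} − q_k·s_k, t_{k+1} = t_{k-1} − q_k·t_k, so r_k = a·s_k + b·t_k at every step:
  q = 1: r = 57, s = 1 − 1·0 = 1, t = 0 − 1·1 = -1  (check: 435·1 + 378·(-1) = 57)
  q = 6: r = 36, s = 0 − 6·1 = -6, t = 1 − 6·(-1) = 7  (check: 435·(-6) + 378·7 = 36)
  q = 1: r = 21, s = 1 − 1·(-6) = 7, t = -1 − 1·7 = -8  (check: 435·7 + 378·(-8) = 21)
  q = 1: r = 15, s = -6 − 1·7 = -13, t = 7 − 1·(-8) = 15  (check: 435·(-13) + 378·15 = 15)
  q = 1: r = 6, s = 7 − 1·(-13) = 20, t = -8 − 1·15 = -23  (check: 435·20 + 378·(-23) = 6)
  q = 2: r = 3, s = -13 − 2·20 = -53, t = 15 − 2·(-23) = 61  (check: 435·(-53) + 378·61 = 3)
The row with r = 3 (the gcd) gives the Bezout coefficients s = -53, t = 61.
Result: 435 · (-53) + 378 · (61) = 3.

gcd(435, 378) = 3; s = -53, t = 61 (check: 435·(-53) + 378·61 = 3).


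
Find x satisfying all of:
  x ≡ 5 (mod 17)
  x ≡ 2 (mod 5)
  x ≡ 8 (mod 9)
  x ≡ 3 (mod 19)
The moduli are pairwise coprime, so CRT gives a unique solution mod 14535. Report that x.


Product of moduli M = 17 · 5 · 9 · 19 = 14535.
Merge one congruence at a time:
  Start: x ≡ 5 (mod 17).
  Combine with x ≡ 2 (mod 5); new modulus lcm = 85.
    Write x = 5 + 17·t and substitute into x ≡ 2 (mod 5): 17·t ≡ 2 − 5 = -3 (mod 5).
    Reduce coefficients mod 5: 2·t ≡ 2 (mod 5).
    The inverse of 2 mod 5 is 3 (since 2·3 = 6 = 1·5 + 1), so t ≡ 3·2 = 6 ≡ 1 (mod 5).
    Then x = 5 + 17·1 = 22, valid modulo lcm(17, 5) = 85: x ≡ 22 (mod 85).
  Combine with x ≡ 8 (mod 9); new modulus lcm = 765.
    Write x = 22 + 85·t and substitute into x ≡ 8 (mod 9): 85·t ≡ 8 − 22 = -14 (mod 9).
    Reduce coefficients mod 9: 4·t ≡ 4 (mod 9).
    The inverse of 4 mod 9 is 7 (since 4·7 = 28 = 3·9 + 1), so t ≡ 7·4 = 28 ≡ 1 (mod 9).
    Then x = 22 + 85·1 = 107, valid modulo lcm(85, 9) = 765: x ≡ 107 (mod 765).
  Combine with x ≡ 3 (mod 19); new modulus lcm = 14535.
    Write x = 107 + 765·t and substitute into x ≡ 3 (mod 19): 765·t ≡ 3 − 107 = -104 (mod 19).
    Reduce coefficients mod 19: 5·t ≡ 10 (mod 19).
    The inverse of 5 mod 19 is 4 (since 5·4 = 20 = 1·19 + 1), so t ≡ 4·10 = 40 ≡ 2 (mod 19).
    Then x = 107 + 765·2 = 1637, valid modulo lcm(765, 19) = 14535: x ≡ 1637 (mod 14535).
Verify against each original: 1637 mod 17 = 5, 1637 mod 5 = 2, 1637 mod 9 = 8, 1637 mod 19 = 3.

x ≡ 1637 (mod 14535).


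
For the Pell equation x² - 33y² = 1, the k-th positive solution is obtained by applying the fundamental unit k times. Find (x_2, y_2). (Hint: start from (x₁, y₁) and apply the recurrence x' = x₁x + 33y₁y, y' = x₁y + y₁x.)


Step 1: Find the fundamental solution (x₁, y₁) of x² - 33y² = 1.
  Expand √33 as a continued fraction. a₀ = ⌊√33⌋ = 5; iterate m_{k+1} = d_k·a_k − m_k, d_{k+1} = (33 − m_{k+1}²)/d_k, a_{k+1} = ⌊(a₀ + m_{k+1})/d_{k+1}⌋ (starting m₀ = 0, d₀ = 1), with convergents p_k = a_k·p_{k-1} + p_{k-2}, q_k = a_k·q_{k-1} + q_{k-2} (p₋₁ = 1, q₋₁ = 0):
  k = 0: a₀ = 5; p₀/q₀ = 5/1; p₀² − 33·q₀² = 25 − 33 = -8.
  k = 1: m = 5, d = 8, a = ⌊(5 + 5)/8⌋ = 1; p/q = (1·5 + 1)/(1·1 + 0) = 6/1; p² − 33·q² = 36 − 33 = 3.
  k = 2: m = 3, d = 3, a = ⌊(5 + 3)/3⌋ = 2; p/q = (2·6 + 5)/(2·1 + 1) = 17/3; p² − 33·q² = 289 − 297 = -8.
  k = 3: m = 3, d = 8, a = ⌊(5 + 3)/8⌋ = 1; p/q = (1·17 + 6)/(1·3 + 1) = 23/4; p² − 33·q² = 529 − 528 = 1.
  The first convergent with p² − 33·q² = 1 gives the fundamental solution (x₁, y₁) = (23, 4).
Step 2: Apply the recurrence (x_{n+1}, y_{n+1}) = (x₁x_n + 33y₁y_n, x₁y_n + y₁x_n) repeatedly.
  From (x_1, y_1) = (23, 4): x_2 = 23·23 + 33·4·4 = 1057; y_2 = 23·4 + 4·23 = 184.
Step 3: Verify x_2² - 33·y_2² = 1117249 - 1117248 = 1 (should be 1). ✓

(x_1, y_1) = (23, 4); (x_2, y_2) = (1057, 184).


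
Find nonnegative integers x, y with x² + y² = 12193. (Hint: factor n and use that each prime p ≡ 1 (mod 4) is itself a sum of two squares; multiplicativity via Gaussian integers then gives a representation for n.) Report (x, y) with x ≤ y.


Step 1: Factor n = 12193 = 89 · 137.
Step 2: Check the mod-4 condition on each prime factor: 89 ≡ 1 (mod 4), exponent 1; 137 ≡ 1 (mod 4), exponent 1.
All primes ≡ 3 (mod 4) appear to even exponent (or don't appear), so by the two-squares theorem n IS expressible as a sum of two squares.
Step 3: Build a representation. Here n = 89 · 137 is a product of primes ≡ 1 (mod 4). Each prime p ≡ 1 (mod 4) is itself a sum of two squares; find a² by testing p − a² for a perfect square:
  89: 89 − 1² = 88, 89 − 2² = 85, 89 − 3² = 80, 89 − 4² = 73, 89 − 5² = 64 = 8² ⇒ 89 = 5² + 8².
  137: 137 − 1² = 136, 137 − 2² = 133, 137 − 3² = 128, 137 − 4² = 121 = 11² ⇒ 137 = 4² + 11².
  Combine using the Brahmagupta–Fibonacci identity (a² + b²)(c² + d²) = (ac − bd)² + (ad + bc)² = (ac + bd)² + (ad − bc)²:
  89 · 137 = 12193: from (5² + 8²)(4² + 11²), take (5·4 − 8·11, 5·11 + 8·4) = (20 − 88, 55 + 32) = (-68, 87); dropping signs (only squares matter) gives (68, 87); check 68² + 87² = 4624 + 7569 = 12193 ✓.
Step 4: Order so x ≤ y and verify: 68² + 87² = 4624 + 7569 = 12193 = n. ✓

n = 12193 = 68² + 87² (one valid representation with x ≤ y).


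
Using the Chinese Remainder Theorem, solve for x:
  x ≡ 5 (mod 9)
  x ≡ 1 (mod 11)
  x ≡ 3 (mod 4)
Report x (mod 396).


Moduli 9, 11, 4 are pairwise coprime; by CRT there is a unique solution modulo M = 9 · 11 · 4 = 396.
Solve pairwise, accumulating the modulus:
  Start with x ≡ 5 (mod 9).
  Combine with x ≡ 1 (mod 11): since gcd(9, 11) = 1, we get a unique residue mod 99.
    Write x = 5 + 9·t and substitute into x ≡ 1 (mod 11): 9·t ≡ 1 − 5 = -4 (mod 11).
    Reduce coefficients mod 11: 9·t ≡ 7 (mod 11).
    The inverse of 9 mod 11 is 5 (since 9·5 = 45 = 4·11 + 1), so t ≡ 5·7 = 35 ≡ 2 (mod 11).
    Then x = 5 + 9·2 = 23, valid modulo lcm(9, 11) = 99: x ≡ 23 (mod 99).
  Combine with x ≡ 3 (mod 4): since gcd(99, 4) = 1, we get a unique residue mod 396.
    Write x = 23 + 99·t and substitute into x ≡ 3 (mod 4): 99·t ≡ 3 − 23 = -20 (mod 4).
    Reduce coefficients mod 4: 3·t ≡ 0 (mod 4).
    The inverse of 3 mod 4 is 3 (since 3·3 = 9 = 2·4 + 1), so t ≡ 3·0 = 0 ≡ 0 (mod 4).
    Then x = 23 + 99·0 = 23, valid modulo lcm(99, 4) = 396: x ≡ 23 (mod 396).
Verify: 23 mod 9 = 5 ✓, 23 mod 11 = 1 ✓, 23 mod 4 = 3 ✓.

x ≡ 23 (mod 396).


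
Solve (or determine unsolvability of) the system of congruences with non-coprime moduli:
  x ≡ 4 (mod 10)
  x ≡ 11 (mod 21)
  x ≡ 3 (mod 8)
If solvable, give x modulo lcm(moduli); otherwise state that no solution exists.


Moduli 10, 21, 8 are not pairwise coprime, so CRT works modulo lcm(m_i) when all pairwise compatibility conditions hold.
Pairwise compatibility: gcd(m_i, m_j) must divide a_i - a_j for every pair.
Merge one congruence at a time:
  Start: x ≡ 4 (mod 10).
  Combine with x ≡ 11 (mod 21): gcd(10, 21) = 1; 11 - 4 = 7, which IS divisible by 1, so compatible.
    Write x = 4 + 10·t and substitute into x ≡ 11 (mod 21): 10·t ≡ 11 − 4 = 7 (mod 21).
    The inverse of 10 mod 21 is 19 (since 10·19 = 190 = 9·21 + 1), so t ≡ 19·7 = 133 ≡ 7 (mod 21).
    Then x = 4 + 10·7 = 74, valid modulo lcm(10, 21) = 210: x ≡ 74 (mod 210).
  Combine with x ≡ 3 (mod 8): gcd(210, 8) = 2, and 3 - 74 = -71 is NOT divisible by 2.
    ⇒ system is inconsistent (no integer solution).

No solution (the system is inconsistent).


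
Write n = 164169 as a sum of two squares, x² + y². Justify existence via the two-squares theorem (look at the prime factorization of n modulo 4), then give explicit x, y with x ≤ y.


Step 1: Factor n = 164169 = 3^2 · 17 · 29 · 37.
Step 2: Check the mod-4 condition on each prime factor: 3 ≡ 3 (mod 4), exponent 2 (must be even); 17 ≡ 1 (mod 4), exponent 1; 29 ≡ 1 (mod 4), exponent 1; 37 ≡ 1 (mod 4), exponent 1.
All primes ≡ 3 (mod 4) appear to even exponent (or don't appear), so by the two-squares theorem n IS expressible as a sum of two squares.
Step 3: Build a representation. Group n = k² · m with k = 3 and m = 17 · 29 · 37 = 18241 (a product of primes ≡ 1 (mod 4)); a representation of m scales to one of n via (k·x)² + (k·y)² = k²(x² + y²). Each prime p ≡ 1 (mod 4) is itself a sum of two squares; find a² by testing p − a² for a perfect square:
  17: 17 − 1² = 16 = 4² ⇒ 17 = 1² + 4².
  29: 29 − 1² = 28, 29 − 2² = 25 = 5² ⇒ 29 = 2² + 5².
  37: 37 − 1² = 36 = 6² ⇒ 37 = 1² + 6².
  Combine using the Brahmagupta–Fibonacci identity (a² + b²)(c² + d²) = (ac − bd)² + (ad + bc)² = (ac + bd)² + (ad − bc)²:
  17 · 29 = 493: from (1² + 4²)(2² + 5²), take (1·2 − 4·5, 1·5 + 4·2) = (2 − 20, 5 + 8) = (-18, 13); dropping signs (only squares matter) gives (18, 13); check 18² + 13² = 324 + 169 = 493 ✓.
  493 · 37 = 18241: from (18² + 13²)(1² + 6²), take (18·1 − 13·6, 18·6 + 13·1) = (18 − 78, 108 + 13) = (-60, 121); dropping signs (only squares matter) gives (60, 121); check 60² + 121² = 3600 + 14641 = 18241 ✓.
  Scale by k = 3: (3·60, 3·121) = (180, 363).
Step 4: Order so x ≤ y and verify: 180² + 363² = 32400 + 131769 = 164169 = n. ✓

n = 164169 = 180² + 363² (one valid representation with x ≤ y).


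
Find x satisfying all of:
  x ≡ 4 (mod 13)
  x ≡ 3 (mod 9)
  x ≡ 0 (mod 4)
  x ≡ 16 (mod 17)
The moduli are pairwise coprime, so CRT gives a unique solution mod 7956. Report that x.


Product of moduli M = 13 · 9 · 4 · 17 = 7956.
Merge one congruence at a time:
  Start: x ≡ 4 (mod 13).
  Combine with x ≡ 3 (mod 9); new modulus lcm = 117.
    Write x = 4 + 13·t and substitute into x ≡ 3 (mod 9): 13·t ≡ 3 − 4 = -1 (mod 9).
    Reduce coefficients mod 9: 4·t ≡ 8 (mod 9).
    The inverse of 4 mod 9 is 7 (since 4·7 = 28 = 3·9 + 1), so t ≡ 7·8 = 56 ≡ 2 (mod 9).
    Then x = 4 + 13·2 = 30, valid modulo lcm(13, 9) = 117: x ≡ 30 (mod 117).
  Combine with x ≡ 0 (mod 4); new modulus lcm = 468.
    Write x = 30 + 117·t and substitute into x ≡ 0 (mod 4): 117·t ≡ 0 − 30 = -30 (mod 4).
    Reduce coefficients mod 4: 1·t ≡ 2 (mod 4).
    So t ≡ 2 (mod 4).
    Then x = 30 + 117·2 = 264, valid modulo lcm(117, 4) = 468: x ≡ 264 (mod 468).
  Combine with x ≡ 16 (mod 17); new modulus lcm = 7956.
    Write x = 264 + 468·t and substitute into x ≡ 16 (mod 17): 468·t ≡ 16 − 264 = -248 (mod 17).
    Reduce coefficients mod 17: 9·t ≡ 7 (mod 17).
    The inverse of 9 mod 17 is 2 (since 9·2 = 18 = 1·17 + 1), so t ≡ 2·7 = 14 ≡ 14 (mod 17).
    Then x = 264 + 468·14 = 6816, valid modulo lcm(468, 17) = 7956: x ≡ 6816 (mod 7956).
Verify against each original: 6816 mod 13 = 4, 6816 mod 9 = 3, 6816 mod 4 = 0, 6816 mod 17 = 16.

x ≡ 6816 (mod 7956).
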